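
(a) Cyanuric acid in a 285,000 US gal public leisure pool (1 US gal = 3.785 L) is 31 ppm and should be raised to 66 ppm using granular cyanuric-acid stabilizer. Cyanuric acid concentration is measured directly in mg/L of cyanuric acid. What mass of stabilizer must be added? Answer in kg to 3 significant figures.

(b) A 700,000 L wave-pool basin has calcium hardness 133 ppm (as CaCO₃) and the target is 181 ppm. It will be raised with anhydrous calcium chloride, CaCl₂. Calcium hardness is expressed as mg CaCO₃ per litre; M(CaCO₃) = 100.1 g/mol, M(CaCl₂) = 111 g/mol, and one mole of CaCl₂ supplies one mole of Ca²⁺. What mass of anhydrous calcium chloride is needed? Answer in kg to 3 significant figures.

(a) 37.8 kg; (b) 37.3 kg

(a) Volume: 285,000 US gal × 3.785 L/gal = 1,078,725 L.
(a) CYA to add: (66 − 31) = 35 mg/L × 1,078,725 L = 37,760 g cyanuric acid.

(b) Hardness to add: (181 − 133) = 48 mg/L as CaCO₃ × 700,000 L = 33,600 g as CaCO₃.
(b) Moles of Ca²⁺ (1 mol Ca²⁺ ≡ 1 mol CaCO₃): 33,600 / 100.1 g/mol = 335.7 mol.
(b) Mass of CaCl₂: 335.7 × 111 = 37,260 g.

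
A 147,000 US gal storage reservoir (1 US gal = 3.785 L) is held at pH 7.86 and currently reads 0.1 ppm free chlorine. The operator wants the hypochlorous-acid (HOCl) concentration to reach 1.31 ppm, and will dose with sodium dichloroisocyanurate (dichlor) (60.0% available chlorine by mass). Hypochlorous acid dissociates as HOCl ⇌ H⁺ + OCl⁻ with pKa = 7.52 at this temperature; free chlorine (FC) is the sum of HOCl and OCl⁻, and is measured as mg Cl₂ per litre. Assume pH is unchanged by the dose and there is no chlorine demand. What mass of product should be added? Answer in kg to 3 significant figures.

Volume: 147,000 US gal × 3.785 L/gal = 556,395 L.
[OCl⁻]/[HOCl] = 10^(pH − pKa) = 10^(7.86 − 7.52) = 2.188; fraction as HOCl = 1/(1 + 2.188) = 0.3137.
Free chlorine required for 1.31 ppm HOCl: 1.31 / 0.3137 = 4.176 ppm.
FC to add: 4.176 − 0.1 = 4.076 mg/L as Cl₂.
Cl₂ equivalent: 4.076 mg/L × 556,395 L = 2268 g.
Product at 60.0% available Cl: 2268 / 0.6 = 3780 g.

3.78 kg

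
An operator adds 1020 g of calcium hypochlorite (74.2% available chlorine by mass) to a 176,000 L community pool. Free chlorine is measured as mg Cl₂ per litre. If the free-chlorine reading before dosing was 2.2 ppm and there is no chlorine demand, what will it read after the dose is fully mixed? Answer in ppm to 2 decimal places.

Available chlorine delivered: 1020 g × 0.742 = 756.8 g as Cl₂.
Concentration rise: 756.8 g / 176,000 L = 4.3 mg/L = 4.30 ppm.
Final FC: 2.2 + 4.30 = 6.50 ppm.

6.50 ppm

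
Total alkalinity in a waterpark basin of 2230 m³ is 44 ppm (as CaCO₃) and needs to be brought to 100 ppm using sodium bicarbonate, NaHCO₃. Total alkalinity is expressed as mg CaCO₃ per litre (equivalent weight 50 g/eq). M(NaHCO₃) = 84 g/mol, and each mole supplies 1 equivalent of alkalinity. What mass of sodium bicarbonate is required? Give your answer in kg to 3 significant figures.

210 kg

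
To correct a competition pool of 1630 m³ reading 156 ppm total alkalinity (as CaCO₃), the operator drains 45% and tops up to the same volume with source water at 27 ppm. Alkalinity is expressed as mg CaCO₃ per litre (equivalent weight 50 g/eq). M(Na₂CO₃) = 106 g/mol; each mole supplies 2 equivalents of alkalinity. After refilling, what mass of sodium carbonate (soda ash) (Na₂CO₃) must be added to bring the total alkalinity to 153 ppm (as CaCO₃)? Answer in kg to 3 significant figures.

95.1 kg

Volume: 1630 m³ = 1,630,000 L.
After draining 45% and refilling: 156 × 0.55 + 27 × 0.45 = 97.95 ppm.
Deficit to target: 153 − 97.95 = 55.05 mg/L.
As CaCO₃: 55.05 mg/L × 1,630,000 L = 89,730 g; ÷ 50 g/eq ÷ 2 = 897.3 mol Na₂CO₃.
Mass: 897.3 × 106 = 95,120 g.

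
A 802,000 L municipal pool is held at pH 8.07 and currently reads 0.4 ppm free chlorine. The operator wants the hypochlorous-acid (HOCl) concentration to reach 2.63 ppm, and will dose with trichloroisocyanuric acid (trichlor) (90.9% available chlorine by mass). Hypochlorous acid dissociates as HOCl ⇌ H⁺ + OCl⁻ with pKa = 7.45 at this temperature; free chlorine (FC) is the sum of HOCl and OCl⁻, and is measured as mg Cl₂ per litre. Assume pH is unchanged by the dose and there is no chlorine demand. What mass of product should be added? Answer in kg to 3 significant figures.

11.6 kg

[OCl⁻]/[HOCl] = 10^(pH − pKa) = 10^(8.07 − 7.45) = 4.169; fraction as HOCl = 1/(1 + 4.169) = 0.1935.
Free chlorine required for 2.63 ppm HOCl: 2.63 / 0.1935 = 13.59 ppm.
FC to add: 13.59 − 0.4 = 13.19 mg/L as Cl₂.
Cl₂ equivalent: 13.19 mg/L × 802,000 L = 10,580 g.
Product at 90.9% available Cl: 10,580 / 0.909 = 11,640 g.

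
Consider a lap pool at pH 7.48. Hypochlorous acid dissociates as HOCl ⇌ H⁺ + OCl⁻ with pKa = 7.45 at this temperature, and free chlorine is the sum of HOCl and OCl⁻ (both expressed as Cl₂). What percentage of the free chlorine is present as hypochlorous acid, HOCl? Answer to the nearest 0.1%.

[OCl⁻]/[HOCl] = 10^(pH − pKa) = 10^(7.48 − 7.45) = 10^0.03 = 1.072.
Fraction as HOCl = 1 / (1 + 1.072) = 0.4827.

48.3%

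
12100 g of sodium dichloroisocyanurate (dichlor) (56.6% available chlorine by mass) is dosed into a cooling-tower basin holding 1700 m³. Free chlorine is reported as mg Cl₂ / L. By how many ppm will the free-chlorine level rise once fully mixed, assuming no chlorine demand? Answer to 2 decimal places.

Volume: 1700 m³ = 1,700,000 L.
Available chlorine delivered: 12,100 g × 0.566 = 6849 g as Cl₂.
Concentration rise: 6849 g / 1,700,000 L = 4.029 mg/L = 4.03 ppm.

4.03 ppm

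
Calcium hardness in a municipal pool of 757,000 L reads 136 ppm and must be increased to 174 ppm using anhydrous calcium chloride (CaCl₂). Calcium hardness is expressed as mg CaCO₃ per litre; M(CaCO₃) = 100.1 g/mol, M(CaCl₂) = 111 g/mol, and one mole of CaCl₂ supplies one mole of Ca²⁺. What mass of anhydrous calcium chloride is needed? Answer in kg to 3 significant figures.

Hardness to add: (174 − 136) = 38 mg/L as CaCO₃ × 757,000 L = 28,770 g as CaCO₃.
Moles of Ca²⁺ (1 mol Ca²⁺ ≡ 1 mol CaCO₃): 28,770 / 100.1 g/mol = 287.4 mol.
Mass of CaCl₂: 287.4 × 111 = 31,900 g.

31.9 kg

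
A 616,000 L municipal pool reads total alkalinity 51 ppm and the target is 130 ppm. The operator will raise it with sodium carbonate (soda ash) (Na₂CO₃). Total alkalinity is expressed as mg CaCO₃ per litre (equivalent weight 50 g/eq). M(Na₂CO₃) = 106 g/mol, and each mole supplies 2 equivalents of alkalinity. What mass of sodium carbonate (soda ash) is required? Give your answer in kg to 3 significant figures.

Alkalinity to add: (130 − 51) = 79 mg/L as CaCO₃ × 616,000 L = 48,660 g as CaCO₃.
Equivalents: 48,660 g ÷ 50 g/eq = 973.3 eq.
Each mole of Na₂CO₃ supplies 2 eq, so 973.3 / 2 = 486.6 mol.
Mass: 486.6 mol × 106 g/mol = 51,580 g.

51.6 kg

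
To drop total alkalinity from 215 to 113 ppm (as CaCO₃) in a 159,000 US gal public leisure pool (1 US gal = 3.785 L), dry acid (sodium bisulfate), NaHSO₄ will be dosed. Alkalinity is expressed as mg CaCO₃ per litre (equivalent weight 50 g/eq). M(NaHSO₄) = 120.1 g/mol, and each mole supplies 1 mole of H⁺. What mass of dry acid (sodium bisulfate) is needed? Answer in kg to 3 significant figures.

147 kg

Volume: 159,000 US gal × 3.785 L/gal = 601,815 L.
Alkalinity to neutralize: (215 − 113) = 102 mg/L as CaCO₃ × 601,815 L = 61,390 g as CaCO₃.
Equivalents of H⁺ required: 61,390 ÷ 50 g/eq = 1228 eq = 1228 mol NaHSO₄.
Mass of NaHSO₄: 1228 × 120.1 = 147,400 g.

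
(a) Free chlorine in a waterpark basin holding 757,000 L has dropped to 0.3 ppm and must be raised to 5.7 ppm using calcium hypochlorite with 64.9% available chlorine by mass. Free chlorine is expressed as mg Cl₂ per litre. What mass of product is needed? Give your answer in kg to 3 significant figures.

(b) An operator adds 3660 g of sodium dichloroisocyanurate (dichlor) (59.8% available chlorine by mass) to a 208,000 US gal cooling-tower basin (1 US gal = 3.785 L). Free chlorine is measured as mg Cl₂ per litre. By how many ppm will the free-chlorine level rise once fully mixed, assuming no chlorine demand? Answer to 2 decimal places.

(a) Chlorine deficit: 5.7 − 0.3 = 5.4 ppm = 5.4 mg/L as Cl₂.
(a) Cl₂ equivalent needed: 5.4 mg/L × 757,000 L = 4,088,000 mg = 4088 g.
(a) Product at 64.9% available chlorine: 4088 / 0.649 = 6299 g.

(b) Volume: 208,000 US gal × 3.785 L/gal = 787,280 L.
(b) Available chlorine delivered: 3660 g × 0.598 = 2189 g as Cl₂.
(b) Concentration rise: 2189 g / 787,280 L = 2.78 mg/L = 2.78 ppm.

(a) 6.30 kg; (b) 2.78 ppm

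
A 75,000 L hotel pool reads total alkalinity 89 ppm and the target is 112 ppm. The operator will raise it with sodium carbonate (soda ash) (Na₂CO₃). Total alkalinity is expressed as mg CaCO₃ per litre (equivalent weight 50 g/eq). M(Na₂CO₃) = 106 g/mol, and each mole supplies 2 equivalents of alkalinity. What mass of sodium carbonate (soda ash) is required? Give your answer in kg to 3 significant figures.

Alkalinity to add: (112 − 89) = 23 mg/L as CaCO₃ × 75,000 L = 1725 g as CaCO₃.
Equivalents: 1725 g ÷ 50 g/eq = 34.5 eq.
Each mole of Na₂CO₃ supplies 2 eq, so 34.5 / 2 = 17.25 mol.
Mass: 17.25 mol × 106 g/mol = 1828 g.

1.83 kg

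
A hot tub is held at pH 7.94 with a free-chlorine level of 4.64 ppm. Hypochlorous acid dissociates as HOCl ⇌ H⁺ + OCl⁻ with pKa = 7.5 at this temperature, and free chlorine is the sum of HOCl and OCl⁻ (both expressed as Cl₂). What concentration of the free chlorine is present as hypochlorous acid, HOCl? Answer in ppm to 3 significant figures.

[OCl⁻]/[HOCl] = 10^(pH − pKa) = 10^(7.94 − 7.5) = 10^0.44 = 2.754.
Fraction as HOCl = 1 / (1 + 2.754) = 0.2664.
HOCl = 0.2664 × 4.64 ppm = 1.236 ppm.

1.24 ppm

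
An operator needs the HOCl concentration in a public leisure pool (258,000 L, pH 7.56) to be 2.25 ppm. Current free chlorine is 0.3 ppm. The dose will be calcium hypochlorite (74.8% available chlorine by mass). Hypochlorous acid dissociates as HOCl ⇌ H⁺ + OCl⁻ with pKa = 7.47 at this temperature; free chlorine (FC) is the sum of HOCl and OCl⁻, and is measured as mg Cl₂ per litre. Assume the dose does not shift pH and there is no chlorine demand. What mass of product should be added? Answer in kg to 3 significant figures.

1.63 kg

[OCl⁻]/[HOCl] = 10^(pH − pKa) = 10^(7.56 − 7.47) = 1.23; fraction as HOCl = 1/(1 + 1.23) = 0.4484.
Free chlorine required for 2.25 ppm HOCl: 2.25 / 0.4484 = 5.018 ppm.
FC to add: 5.018 − 0.3 = 4.718 mg/L as Cl₂.
Cl₂ equivalent: 4.718 mg/L × 258,000 L = 1217 g.
Product at 74.8% available Cl: 1217 / 0.748 = 1627 g.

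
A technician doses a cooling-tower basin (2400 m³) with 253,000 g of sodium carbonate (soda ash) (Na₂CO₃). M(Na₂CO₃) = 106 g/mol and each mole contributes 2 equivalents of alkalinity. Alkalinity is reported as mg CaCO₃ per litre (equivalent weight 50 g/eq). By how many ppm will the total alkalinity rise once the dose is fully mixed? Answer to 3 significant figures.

99.4 ppm

Volume: 2400 m³ = 2,400,000 L.
Moles of Na₂CO₃: 253,000 g ÷ 106 g/mol = 2387 mol → 4774 eq of alkalinity.
As CaCO₃: 4774 eq × 50 g/eq = 238,700 g.
Rise: 238,700 g / 2,400,000 L × 1000 = 99.45 mg/L.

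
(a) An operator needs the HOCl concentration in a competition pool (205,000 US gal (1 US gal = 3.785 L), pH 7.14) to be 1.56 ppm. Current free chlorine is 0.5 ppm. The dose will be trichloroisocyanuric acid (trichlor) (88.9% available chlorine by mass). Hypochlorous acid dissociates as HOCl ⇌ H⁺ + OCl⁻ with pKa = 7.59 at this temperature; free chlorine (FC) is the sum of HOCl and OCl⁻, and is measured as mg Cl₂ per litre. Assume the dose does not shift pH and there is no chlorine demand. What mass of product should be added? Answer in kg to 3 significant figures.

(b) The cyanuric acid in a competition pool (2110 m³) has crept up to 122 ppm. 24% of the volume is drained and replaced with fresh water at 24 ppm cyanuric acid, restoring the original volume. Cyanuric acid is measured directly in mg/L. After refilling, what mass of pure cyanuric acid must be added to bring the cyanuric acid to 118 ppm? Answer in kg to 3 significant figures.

(a) Volume: 205,000 US gal × 3.785 L/gal = 775,925 L.
(a) [OCl⁻]/[HOCl] = 10^(pH − pKa) = 10^(7.14 − 7.59) = 0.3548; fraction as HOCl = 1/(1 + 0.3548) = 0.7381.
(a) Free chlorine required for 1.56 ppm HOCl: 1.56 / 0.7381 = 2.114 ppm.
(a) FC to add: 2.114 − 0.5 = 1.614 mg/L as Cl₂.
(a) Cl₂ equivalent: 1.614 mg/L × 775,925 L = 1252 g.
(a) Product at 88.9% available Cl: 1252 / 0.889 = 1408 g.

(b) Volume: 2110 m³ = 2,110,000 L.
(b) After draining 24% and refilling: 122 × 0.76 + 24 × 0.24 = 98.48 ppm.
(b) Deficit to target: 118 − 98.48 = 19.52 mg/L.
(b) Mass: 19.52 mg/L × 2,110,000 L = 41,190 g cyanuric acid.

(a) 1.41 kg; (b) 41.2 kg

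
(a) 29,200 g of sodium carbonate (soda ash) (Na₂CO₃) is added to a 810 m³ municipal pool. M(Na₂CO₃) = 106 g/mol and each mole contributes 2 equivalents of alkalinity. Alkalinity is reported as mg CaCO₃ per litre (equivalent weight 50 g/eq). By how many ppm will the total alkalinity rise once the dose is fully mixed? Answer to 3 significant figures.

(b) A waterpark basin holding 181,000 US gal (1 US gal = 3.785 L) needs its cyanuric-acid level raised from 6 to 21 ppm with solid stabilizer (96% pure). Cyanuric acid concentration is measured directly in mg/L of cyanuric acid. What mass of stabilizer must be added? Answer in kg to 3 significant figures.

(a) Volume: 810 m³ = 810,000 L.
(a) Moles of Na₂CO₃: 29,200 g ÷ 106 g/mol = 275.5 mol → 550.9 eq of alkalinity.
(a) As CaCO₃: 550.9 eq × 50 g/eq = 27,550 g.
(a) Rise: 27,550 g / 810,000 L × 1000 = 34.01 mg/L.

(b) Volume: 181,000 US gal × 3.785 L/gal = 685,085 L.
(b) CYA to add: (21 − 6) = 15 mg/L × 685,085 L = 10,280 g cyanuric acid.
(b) At 96% purity: 10,280 / 0.96 = 10,700 g product.

(a) 34.0 ppm; (b) 10.7 kg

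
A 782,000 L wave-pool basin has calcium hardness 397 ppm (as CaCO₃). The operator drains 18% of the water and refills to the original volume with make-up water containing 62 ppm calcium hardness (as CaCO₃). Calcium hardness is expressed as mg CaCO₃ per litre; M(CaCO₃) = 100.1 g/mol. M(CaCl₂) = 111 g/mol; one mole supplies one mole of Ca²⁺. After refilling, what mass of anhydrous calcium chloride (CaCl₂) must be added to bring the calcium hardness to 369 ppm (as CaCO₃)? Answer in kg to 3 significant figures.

28.0 kg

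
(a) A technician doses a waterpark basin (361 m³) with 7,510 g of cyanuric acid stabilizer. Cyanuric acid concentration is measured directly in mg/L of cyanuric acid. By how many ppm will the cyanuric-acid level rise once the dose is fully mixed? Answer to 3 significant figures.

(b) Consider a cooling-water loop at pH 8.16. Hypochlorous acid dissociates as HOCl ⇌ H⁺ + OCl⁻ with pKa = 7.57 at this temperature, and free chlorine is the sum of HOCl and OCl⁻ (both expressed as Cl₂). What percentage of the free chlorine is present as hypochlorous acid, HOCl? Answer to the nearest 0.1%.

(a) 20.8 ppm; (b) 20.4%

(a) Volume: 361 m³ = 361,000 L.
(a) Rise: 7,510 g / 361,000 L × 1000 = 20.8 mg/L.

(b) [OCl⁻]/[HOCl] = 10^(pH − pKa) = 10^(8.16 − 7.57) = 10^0.59 = 3.89.
(b) Fraction as HOCl = 1 / (1 + 3.89) = 0.2045.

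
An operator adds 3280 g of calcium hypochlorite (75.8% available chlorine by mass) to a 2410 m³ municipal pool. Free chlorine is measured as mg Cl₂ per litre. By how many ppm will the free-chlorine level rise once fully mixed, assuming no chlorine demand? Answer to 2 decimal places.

Volume: 2410 m³ = 2,410,000 L.
Available chlorine delivered: 3280 g × 0.758 = 2486 g as Cl₂.
Concentration rise: 2486 g / 2,410,000 L = 1.032 mg/L = 1.03 ppm.

1.03 ppm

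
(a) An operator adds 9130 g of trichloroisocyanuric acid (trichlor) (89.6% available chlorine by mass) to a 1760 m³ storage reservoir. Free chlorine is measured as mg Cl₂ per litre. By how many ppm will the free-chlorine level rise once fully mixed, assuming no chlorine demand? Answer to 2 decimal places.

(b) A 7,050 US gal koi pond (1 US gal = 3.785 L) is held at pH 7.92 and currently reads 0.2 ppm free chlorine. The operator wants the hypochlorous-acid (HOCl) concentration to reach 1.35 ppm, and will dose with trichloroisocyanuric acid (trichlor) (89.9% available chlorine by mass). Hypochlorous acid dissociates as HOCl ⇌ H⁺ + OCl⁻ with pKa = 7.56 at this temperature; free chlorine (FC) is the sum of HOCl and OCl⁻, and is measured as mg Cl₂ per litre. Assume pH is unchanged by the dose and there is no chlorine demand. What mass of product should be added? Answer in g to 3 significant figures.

(a) 4.65 ppm; (b) 126 g

(a) Volume: 1760 m³ = 1,760,000 L.
(a) Available chlorine delivered: 9130 g × 0.896 = 8180 g as Cl₂.
(a) Concentration rise: 8180 g / 1,760,000 L = 4.648 mg/L = 4.65 ppm.

(b) Volume: 7,050 US gal × 3.785 L/gal = 26,684 L.
(b) [OCl⁻]/[HOCl] = 10^(pH − pKa) = 10^(7.92 − 7.56) = 2.291; fraction as HOCl = 1/(1 + 2.291) = 0.3039.
(b) Free chlorine required for 1.35 ppm HOCl: 1.35 / 0.3039 = 4.443 ppm.
(b) FC to add: 4.443 − 0.2 = 4.243 mg/L as Cl₂.
(b) Cl₂ equivalent: 4.243 mg/L × 26,684 L = 113.2 g.
(b) Product at 89.9% available Cl: 113.2 / 0.899 = 125.9 g.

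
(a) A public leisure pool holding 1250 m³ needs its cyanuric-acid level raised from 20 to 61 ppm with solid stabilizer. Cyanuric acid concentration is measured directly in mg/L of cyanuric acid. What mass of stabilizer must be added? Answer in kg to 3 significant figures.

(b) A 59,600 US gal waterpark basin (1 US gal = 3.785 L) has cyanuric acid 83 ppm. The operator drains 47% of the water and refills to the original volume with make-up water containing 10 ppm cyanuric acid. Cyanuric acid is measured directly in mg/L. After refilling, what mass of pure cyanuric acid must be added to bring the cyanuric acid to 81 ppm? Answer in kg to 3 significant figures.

(a) 51.2 kg; (b) 7.29 kg

(a) Volume: 1250 m³ = 1,250,000 L.
(a) CYA to add: (61 − 20) = 41 mg/L × 1,250,000 L = 51,250 g cyanuric acid.

(b) Volume: 59,600 US gal × 3.785 L/gal = 225,586 L.
(b) After draining 47% and refilling: 83 × 0.53 + 10 × 0.47 = 48.69 ppm.
(b) Deficit to target: 81 − 48.69 = 32.31 mg/L.
(b) Mass: 32.31 mg/L × 225,586 L = 7289 g cyanuric acid.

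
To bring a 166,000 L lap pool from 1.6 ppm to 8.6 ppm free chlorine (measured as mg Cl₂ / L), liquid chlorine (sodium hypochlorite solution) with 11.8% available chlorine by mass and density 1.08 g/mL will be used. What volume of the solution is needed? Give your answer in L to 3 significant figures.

Chlorine deficit: 8.6 − 1.6 = 7 ppm = 7 mg/L as Cl₂.
Cl₂ equivalent needed: 7 mg/L × 166,000 L = 1,162,000 mg = 1162 g.
Product at 11.8% available chlorine: 1162 / 0.118 = 9847 g.
Volume at density 1.08 g/mL: 9847 g ÷ 1.08 g/mL = 9118 mL.

9.12 L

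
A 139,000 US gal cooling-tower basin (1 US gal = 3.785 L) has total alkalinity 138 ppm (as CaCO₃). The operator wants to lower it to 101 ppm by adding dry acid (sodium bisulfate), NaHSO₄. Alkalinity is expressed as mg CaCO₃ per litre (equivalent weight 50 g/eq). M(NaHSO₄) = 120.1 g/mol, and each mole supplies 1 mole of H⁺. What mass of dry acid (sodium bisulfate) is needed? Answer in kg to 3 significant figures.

46.8 kg

Volume: 139,000 US gal × 3.785 L/gal = 526,115 L.
Alkalinity to neutralize: (138 − 101) = 37 mg/L as CaCO₃ × 526,115 L = 19,470 g as CaCO₃.
Equivalents of H⁺ required: 19,470 ÷ 50 g/eq = 389.3 eq = 389.3 mol NaHSO₄.
Mass of NaHSO₄: 389.3 × 120.1 = 46,760 g.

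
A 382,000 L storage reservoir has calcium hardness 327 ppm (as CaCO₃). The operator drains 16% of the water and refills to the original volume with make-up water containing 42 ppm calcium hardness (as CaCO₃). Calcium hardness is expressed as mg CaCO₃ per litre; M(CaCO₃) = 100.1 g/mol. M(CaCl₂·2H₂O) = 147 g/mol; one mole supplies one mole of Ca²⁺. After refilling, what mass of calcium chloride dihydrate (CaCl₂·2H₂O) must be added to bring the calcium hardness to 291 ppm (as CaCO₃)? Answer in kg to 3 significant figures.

After draining 16% and refilling: 327 × 0.84 + 42 × 0.16 = 281.4 ppm.
Deficit to target: 291 − 281.4 = 9.6 mg/L.
As CaCO₃: 9.6 mg/L × 382,000 L = 3667 g; ÷ 100.1 = 36.64 mol Ca²⁺.
Mass: 36.64 × 147 = 5385 g.

5.39 kg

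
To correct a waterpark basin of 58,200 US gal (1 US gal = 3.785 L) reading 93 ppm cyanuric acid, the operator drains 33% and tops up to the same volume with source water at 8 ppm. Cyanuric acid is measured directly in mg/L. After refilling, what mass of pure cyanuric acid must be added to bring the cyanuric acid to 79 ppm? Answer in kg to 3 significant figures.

Volume: 58,200 US gal × 3.785 L/gal = 220,287 L.
After draining 33% and refilling: 93 × 0.67 + 8 × 0.33 = 64.95 ppm.
Deficit to target: 79 − 64.95 = 14.05 mg/L.
Mass: 14.05 mg/L × 220,287 L = 3095 g cyanuric acid.

3.10 kg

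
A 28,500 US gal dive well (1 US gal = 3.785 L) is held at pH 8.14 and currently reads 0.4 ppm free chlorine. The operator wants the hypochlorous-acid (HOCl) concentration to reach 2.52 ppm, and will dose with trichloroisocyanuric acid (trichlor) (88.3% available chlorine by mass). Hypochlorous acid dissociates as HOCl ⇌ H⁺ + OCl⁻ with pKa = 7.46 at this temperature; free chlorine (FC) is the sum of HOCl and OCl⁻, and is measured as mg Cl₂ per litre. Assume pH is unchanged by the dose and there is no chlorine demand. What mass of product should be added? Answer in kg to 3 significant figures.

Volume: 28,500 US gal × 3.785 L/gal = 107,872 L.
[OCl⁻]/[HOCl] = 10^(pH − pKa) = 10^(8.14 − 7.46) = 4.786; fraction as HOCl = 1/(1 + 4.786) = 0.1728.
Free chlorine required for 2.52 ppm HOCl: 2.52 / 0.1728 = 14.58 ppm.
FC to add: 14.58 − 0.4 = 14.18 mg/L as Cl₂.
Cl₂ equivalent: 14.18 mg/L × 107,872 L = 1530 g.
Product at 88.3% available Cl: 1530 / 0.883 = 1732 g.

1.73 kg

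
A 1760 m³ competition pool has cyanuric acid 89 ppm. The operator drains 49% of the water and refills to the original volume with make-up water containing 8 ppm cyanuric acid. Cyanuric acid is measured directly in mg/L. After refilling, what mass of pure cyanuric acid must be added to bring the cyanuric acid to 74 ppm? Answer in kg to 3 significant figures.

43.5 kg

Volume: 1760 m³ = 1,760,000 L.
After draining 49% and refilling: 89 × 0.51 + 8 × 0.49 = 49.31 ppm.
Deficit to target: 74 − 49.31 = 24.69 mg/L.
Mass: 24.69 mg/L × 1,760,000 L = 43,450 g cyanuric acid.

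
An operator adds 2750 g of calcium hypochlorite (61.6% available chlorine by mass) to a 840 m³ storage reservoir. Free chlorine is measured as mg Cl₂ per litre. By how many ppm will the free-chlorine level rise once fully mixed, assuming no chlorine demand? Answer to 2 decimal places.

2.02 ppm

Volume: 840 m³ = 840,000 L.
Available chlorine delivered: 2750 g × 0.616 = 1694 g as Cl₂.
Concentration rise: 1694 g / 840,000 L = 2.017 mg/L = 2.02 ppm.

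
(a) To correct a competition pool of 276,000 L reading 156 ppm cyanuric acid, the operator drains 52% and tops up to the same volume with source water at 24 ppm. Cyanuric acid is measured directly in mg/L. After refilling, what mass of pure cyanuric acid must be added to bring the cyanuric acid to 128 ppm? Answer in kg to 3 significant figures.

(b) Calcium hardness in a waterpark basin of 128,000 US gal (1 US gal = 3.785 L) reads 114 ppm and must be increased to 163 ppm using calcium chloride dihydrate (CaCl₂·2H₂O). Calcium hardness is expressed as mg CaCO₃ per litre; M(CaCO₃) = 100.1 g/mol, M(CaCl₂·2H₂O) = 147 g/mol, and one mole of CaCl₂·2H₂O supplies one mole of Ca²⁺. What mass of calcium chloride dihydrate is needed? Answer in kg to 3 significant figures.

(a) After draining 52% and refilling: 156 × 0.48 + 24 × 0.52 = 87.36 ppm.
(a) Deficit to target: 128 − 87.36 = 40.64 mg/L.
(a) Mass: 40.64 mg/L × 276,000 L = 11,220 g cyanuric acid.

(b) Volume: 128,000 US gal × 3.785 L/gal = 484,480 L.
(b) Hardness to add: (163 − 114) = 49 mg/L as CaCO₃ × 484,480 L = 23,740 g as CaCO₃.
(b) Moles of Ca²⁺ (1 mol Ca²⁺ ≡ 1 mol CaCO₃): 23,740 / 100.1 g/mol = 237.2 mol.
(b) Mass of CaCl₂·2H₂O: 237.2 × 147 = 34,860 g.

(a) 11.2 kg; (b) 34.9 kg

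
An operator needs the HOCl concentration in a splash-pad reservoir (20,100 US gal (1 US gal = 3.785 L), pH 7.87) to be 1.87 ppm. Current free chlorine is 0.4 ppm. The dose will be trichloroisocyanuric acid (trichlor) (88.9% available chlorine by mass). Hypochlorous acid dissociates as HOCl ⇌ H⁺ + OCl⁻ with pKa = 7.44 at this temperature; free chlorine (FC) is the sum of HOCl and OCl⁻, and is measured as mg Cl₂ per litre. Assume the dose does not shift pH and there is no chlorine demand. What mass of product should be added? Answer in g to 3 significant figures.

Volume: 20,100 US gal × 3.785 L/gal = 76,078 L.
[OCl⁻]/[HOCl] = 10^(pH − pKa) = 10^(7.87 − 7.44) = 2.692; fraction as HOCl = 1/(1 + 2.692) = 0.2709.
Free chlorine required for 1.87 ppm HOCl: 1.87 / 0.2709 = 6.903 ppm.
FC to add: 6.903 − 0.4 = 6.503 mg/L as Cl₂.
Cl₂ equivalent: 6.503 mg/L × 76,078 L = 494.8 g.
Product at 88.9% available Cl: 494.8 / 0.889 = 556.5 g.

557 g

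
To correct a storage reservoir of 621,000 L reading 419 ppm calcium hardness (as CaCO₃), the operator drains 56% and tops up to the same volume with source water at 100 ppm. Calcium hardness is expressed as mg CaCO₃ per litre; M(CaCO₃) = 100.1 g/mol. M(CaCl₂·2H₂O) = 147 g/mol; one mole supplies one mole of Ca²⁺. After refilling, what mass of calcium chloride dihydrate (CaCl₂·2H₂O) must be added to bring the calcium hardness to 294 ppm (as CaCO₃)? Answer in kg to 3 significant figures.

48.9 kg

After draining 56% and refilling: 419 × 0.44 + 100 × 0.56 = 240.36 ppm.
Deficit to target: 294 − 240.36 = 53.64 mg/L.
As CaCO₃: 53.64 mg/L × 621,000 L = 33,310 g; ÷ 100.1 = 332.8 mol Ca²⁺.
Mass: 332.8 × 147 = 48,920 g.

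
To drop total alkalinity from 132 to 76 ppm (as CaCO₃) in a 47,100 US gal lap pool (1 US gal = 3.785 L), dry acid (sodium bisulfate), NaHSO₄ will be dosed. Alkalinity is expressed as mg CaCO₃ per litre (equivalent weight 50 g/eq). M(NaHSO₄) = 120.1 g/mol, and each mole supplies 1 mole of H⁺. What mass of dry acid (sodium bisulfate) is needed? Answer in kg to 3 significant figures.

24.0 kg

Volume: 47,100 US gal × 3.785 L/gal = 178,274 L.
Alkalinity to neutralize: (132 − 76) = 56 mg/L as CaCO₃ × 178,274 L = 9983 g as CaCO₃.
Equivalents of H⁺ required: 9983 ÷ 50 g/eq = 199.7 eq = 199.7 mol NaHSO₄.
Mass of NaHSO₄: 199.7 × 120.1 = 23,980 g.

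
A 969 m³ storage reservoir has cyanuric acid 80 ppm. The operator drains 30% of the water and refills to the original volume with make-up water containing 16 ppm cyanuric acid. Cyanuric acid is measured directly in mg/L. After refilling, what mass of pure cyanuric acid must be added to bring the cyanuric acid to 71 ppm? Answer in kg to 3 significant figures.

9.88 kg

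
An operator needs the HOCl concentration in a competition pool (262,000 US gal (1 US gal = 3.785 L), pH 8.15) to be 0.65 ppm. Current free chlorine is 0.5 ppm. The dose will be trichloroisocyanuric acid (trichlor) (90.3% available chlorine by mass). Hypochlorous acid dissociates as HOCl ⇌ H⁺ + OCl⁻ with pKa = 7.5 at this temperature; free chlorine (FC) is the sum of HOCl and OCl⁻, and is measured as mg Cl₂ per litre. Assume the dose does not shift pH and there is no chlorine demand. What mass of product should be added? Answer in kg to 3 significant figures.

Volume: 262,000 US gal × 3.785 L/gal = 991,670 L.
[OCl⁻]/[HOCl] = 10^(pH − pKa) = 10^(8.15 − 7.5) = 4.467; fraction as HOCl = 1/(1 + 4.467) = 0.1829.
Free chlorine required for 0.65 ppm HOCl: 0.65 / 0.1829 = 3.553 ppm.
FC to add: 3.553 − 0.5 = 3.053 mg/L as Cl₂.
Cl₂ equivalent: 3.053 mg/L × 991,670 L = 3028 g.
Product at 90.3% available Cl: 3028 / 0.903 = 3353 g.

3.35 kg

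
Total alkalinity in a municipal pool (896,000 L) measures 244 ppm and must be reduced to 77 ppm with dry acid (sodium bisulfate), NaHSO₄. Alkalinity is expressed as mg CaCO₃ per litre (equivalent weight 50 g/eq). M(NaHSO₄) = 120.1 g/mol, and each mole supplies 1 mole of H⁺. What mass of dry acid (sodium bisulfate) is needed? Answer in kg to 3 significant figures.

Alkalinity to neutralize: (244 − 77) = 167 mg/L as CaCO₃ × 896,000 L = 149,600 g as CaCO₃.
Equivalents of H⁺ required: 149,600 ÷ 50 g/eq = 2993 eq = 2993 mol NaHSO₄.
Mass of NaHSO₄: 2993 × 120.1 = 359,400 g.

359 kg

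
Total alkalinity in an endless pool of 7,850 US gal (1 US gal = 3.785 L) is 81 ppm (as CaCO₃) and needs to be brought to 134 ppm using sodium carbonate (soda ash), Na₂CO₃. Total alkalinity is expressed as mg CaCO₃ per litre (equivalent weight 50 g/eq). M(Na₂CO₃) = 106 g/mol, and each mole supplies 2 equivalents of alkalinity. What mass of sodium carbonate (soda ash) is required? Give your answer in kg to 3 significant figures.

1.67 kg

Volume: 7,850 US gal × 3.785 L/gal = 29,712 L.
Alkalinity to add: (134 − 81) = 53 mg/L as CaCO₃ × 29,712 L = 1575 g as CaCO₃.
Equivalents: 1575 g ÷ 50 g/eq = 31.49 eq.
Each mole of Na₂CO₃ supplies 2 eq, so 31.49 / 2 = 15.75 mol.
Mass: 15.75 mol × 106 g/mol = 1669 g.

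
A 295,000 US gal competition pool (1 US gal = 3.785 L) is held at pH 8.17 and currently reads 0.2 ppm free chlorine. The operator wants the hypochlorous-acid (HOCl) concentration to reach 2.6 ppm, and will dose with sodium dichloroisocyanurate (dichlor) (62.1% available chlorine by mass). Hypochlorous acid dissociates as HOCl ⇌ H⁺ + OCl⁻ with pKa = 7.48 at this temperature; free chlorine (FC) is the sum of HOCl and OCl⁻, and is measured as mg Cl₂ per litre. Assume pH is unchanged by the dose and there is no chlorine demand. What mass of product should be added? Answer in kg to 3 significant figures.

27.2 kg

Volume: 295,000 US gal × 3.785 L/gal = 1,116,575 L.
[OCl⁻]/[HOCl] = 10^(pH − pKa) = 10^(8.17 − 7.48) = 4.898; fraction as HOCl = 1/(1 + 4.898) = 0.1696.
Free chlorine required for 2.6 ppm HOCl: 2.6 / 0.1696 = 15.33 ppm.
FC to add: 15.33 − 0.2 = 15.13 mg/L as Cl₂.
Cl₂ equivalent: 15.13 mg/L × 1,116,575 L = 16,900 g.
Product at 62.1% available Cl: 16,900 / 0.621 = 27,210 g.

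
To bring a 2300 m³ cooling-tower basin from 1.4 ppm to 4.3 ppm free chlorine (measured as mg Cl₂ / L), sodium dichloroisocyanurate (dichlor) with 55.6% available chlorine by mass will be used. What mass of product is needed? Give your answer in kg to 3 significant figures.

12.0 kg

Volume: 2300 m³ = 2,300,000 L.
Chlorine deficit: 4.3 − 1.4 = 2.9 ppm = 2.9 mg/L as Cl₂.
Cl₂ equivalent needed: 2.9 mg/L × 2,300,000 L = 6,670,000 mg = 6670 g.
Product at 55.6% available chlorine: 6670 / 0.556 = 12,000 g.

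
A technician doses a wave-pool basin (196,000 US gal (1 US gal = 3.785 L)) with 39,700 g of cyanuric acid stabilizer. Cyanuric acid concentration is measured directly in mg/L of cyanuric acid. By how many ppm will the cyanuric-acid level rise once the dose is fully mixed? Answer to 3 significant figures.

53.5 ppm

Volume: 196,000 US gal × 3.785 L/gal = 741,860 L.
Rise: 39,700 g / 741,860 L × 1000 = 53.51 mg/L.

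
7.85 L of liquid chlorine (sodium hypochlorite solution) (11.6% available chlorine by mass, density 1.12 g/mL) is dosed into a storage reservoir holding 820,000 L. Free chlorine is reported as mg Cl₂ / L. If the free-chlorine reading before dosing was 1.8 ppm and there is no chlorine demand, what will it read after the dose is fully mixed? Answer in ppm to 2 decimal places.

Mass of solution: 7.85 L × 1000 mL/L × 1.12 g/mL = 8792 g.
Available chlorine delivered: 8792 g × 0.116 = 1020 g as Cl₂.
Concentration rise: 1020 g / 820,000 L = 1.244 mg/L = 1.24 ppm.
Final FC: 1.8 + 1.24 = 3.04 ppm.

3.04 ppm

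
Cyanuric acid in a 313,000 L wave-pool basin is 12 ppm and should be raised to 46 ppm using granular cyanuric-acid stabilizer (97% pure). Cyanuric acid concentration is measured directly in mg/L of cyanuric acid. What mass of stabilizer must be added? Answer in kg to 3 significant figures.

CYA to add: (46 − 12) = 34 mg/L × 313,000 L = 10,640 g cyanuric acid.
At 97% purity: 10,640 / 0.97 = 10,970 g product.

11.0 kg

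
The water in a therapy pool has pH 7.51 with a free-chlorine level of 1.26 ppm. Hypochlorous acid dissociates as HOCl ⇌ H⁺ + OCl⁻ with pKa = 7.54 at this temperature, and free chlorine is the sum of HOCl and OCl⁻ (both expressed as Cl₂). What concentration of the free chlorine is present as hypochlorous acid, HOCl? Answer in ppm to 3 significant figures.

0.652 ppm

[OCl⁻]/[HOCl] = 10^(pH − pKa) = 10^(7.51 − 7.54) = 10^-0.03 = 0.9333.
Fraction as HOCl = 1 / (1 + 0.9333) = 0.5173.
HOCl = 0.5173 × 1.26 ppm = 0.6518 ppm.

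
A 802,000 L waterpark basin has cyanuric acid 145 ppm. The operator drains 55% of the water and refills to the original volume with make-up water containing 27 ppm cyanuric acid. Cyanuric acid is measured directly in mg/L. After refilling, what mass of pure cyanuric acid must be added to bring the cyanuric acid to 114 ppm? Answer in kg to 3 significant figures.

27.2 kg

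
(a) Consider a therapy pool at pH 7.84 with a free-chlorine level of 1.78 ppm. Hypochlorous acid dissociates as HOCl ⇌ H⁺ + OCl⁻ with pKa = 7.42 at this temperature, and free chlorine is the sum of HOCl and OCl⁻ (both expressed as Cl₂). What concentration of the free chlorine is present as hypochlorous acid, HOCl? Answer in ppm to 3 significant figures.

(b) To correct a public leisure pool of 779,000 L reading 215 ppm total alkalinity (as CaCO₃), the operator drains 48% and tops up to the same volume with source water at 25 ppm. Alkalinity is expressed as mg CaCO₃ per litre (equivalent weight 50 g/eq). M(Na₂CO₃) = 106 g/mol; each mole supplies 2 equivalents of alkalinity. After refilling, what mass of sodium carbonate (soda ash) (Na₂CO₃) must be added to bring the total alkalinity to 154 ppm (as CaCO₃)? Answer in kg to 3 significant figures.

(a) 0.490 ppm; (b) 24.9 kg

(a) [OCl⁻]/[HOCl] = 10^(pH − pKa) = 10^(7.84 − 7.42) = 10^0.42 = 2.63.
(a) Fraction as HOCl = 1 / (1 + 2.63) = 0.2755.
(a) HOCl = 0.2755 × 1.78 ppm = 0.4903 ppm.

(b) After draining 48% and refilling: 215 × 0.52 + 25 × 0.48 = 123.8 ppm.
(b) Deficit to target: 154 − 123.8 = 30.2 mg/L.
(b) As CaCO₃: 30.2 mg/L × 779,000 L = 23,530 g; ÷ 50 g/eq ÷ 2 = 235.3 mol Na₂CO₃.
(b) Mass: 235.3 × 106 = 24,940 g.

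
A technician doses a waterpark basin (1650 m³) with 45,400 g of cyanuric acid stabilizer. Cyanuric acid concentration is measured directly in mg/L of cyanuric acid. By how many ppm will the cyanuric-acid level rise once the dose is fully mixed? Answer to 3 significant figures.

27.5 ppm

Volume: 1650 m³ = 1,650,000 L.
Rise: 45,400 g / 1,650,000 L × 1000 = 27.52 mg/L.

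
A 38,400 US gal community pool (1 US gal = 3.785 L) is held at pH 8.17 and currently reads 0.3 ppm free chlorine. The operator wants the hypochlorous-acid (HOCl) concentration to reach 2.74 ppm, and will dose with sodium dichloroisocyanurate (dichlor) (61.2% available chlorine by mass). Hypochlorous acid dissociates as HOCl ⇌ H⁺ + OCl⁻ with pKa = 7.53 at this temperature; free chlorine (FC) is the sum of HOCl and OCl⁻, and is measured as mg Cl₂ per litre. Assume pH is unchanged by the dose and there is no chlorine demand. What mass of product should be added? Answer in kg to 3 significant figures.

Volume: 38,400 US gal × 3.785 L/gal = 145,344 L.
[OCl⁻]/[HOCl] = 10^(pH − pKa) = 10^(8.17 − 7.53) = 4.365; fraction as HOCl = 1/(1 + 4.365) = 0.1864.
Free chlorine required for 2.74 ppm HOCl: 2.74 / 0.1864 = 14.7 ppm.
FC to add: 14.7 − 0.3 = 14.4 mg/L as Cl₂.
Cl₂ equivalent: 14.4 mg/L × 145,344 L = 2093 g.
Product at 61.2% available Cl: 2093 / 0.612 = 3420 g.

3.42 kg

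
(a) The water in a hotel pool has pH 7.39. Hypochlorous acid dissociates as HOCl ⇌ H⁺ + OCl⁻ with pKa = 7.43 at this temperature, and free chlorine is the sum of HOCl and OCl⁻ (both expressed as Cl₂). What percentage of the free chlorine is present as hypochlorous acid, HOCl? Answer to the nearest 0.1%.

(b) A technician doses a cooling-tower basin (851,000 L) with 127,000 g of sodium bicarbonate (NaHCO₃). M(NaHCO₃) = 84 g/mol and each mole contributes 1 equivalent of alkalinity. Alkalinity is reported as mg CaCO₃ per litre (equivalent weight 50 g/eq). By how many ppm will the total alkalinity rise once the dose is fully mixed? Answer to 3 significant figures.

(a) 52.3%; (b) 88.8 ppm

(a) [OCl⁻]/[HOCl] = 10^(pH − pKa) = 10^(7.39 − 7.43) = 10^-0.04 = 0.912.
(a) Fraction as HOCl = 1 / (1 + 0.912) = 0.523.

(b) Moles of NaHCO₃: 127,000 g ÷ 84 g/mol = 1512 mol → 1512 eq of alkalinity.
(b) As CaCO₃: 1512 eq × 50 g/eq = 75,600 g.
(b) Rise: 75,600 g / 851,000 L × 1000 = 88.83 mg/L.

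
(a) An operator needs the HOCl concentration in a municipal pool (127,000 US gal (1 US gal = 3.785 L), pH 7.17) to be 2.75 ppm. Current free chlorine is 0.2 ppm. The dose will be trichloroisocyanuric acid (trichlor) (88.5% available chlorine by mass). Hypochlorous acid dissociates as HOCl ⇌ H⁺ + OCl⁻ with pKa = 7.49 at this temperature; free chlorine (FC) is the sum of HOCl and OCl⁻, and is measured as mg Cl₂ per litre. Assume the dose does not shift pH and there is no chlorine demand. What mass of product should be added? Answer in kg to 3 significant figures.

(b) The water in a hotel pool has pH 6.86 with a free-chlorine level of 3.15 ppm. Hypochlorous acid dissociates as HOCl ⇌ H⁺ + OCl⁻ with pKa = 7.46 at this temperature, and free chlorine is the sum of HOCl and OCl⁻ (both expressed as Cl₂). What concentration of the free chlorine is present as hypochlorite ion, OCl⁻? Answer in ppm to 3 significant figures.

(a) 2.10 kg; (b) 0.632 ppm

(a) Volume: 127,000 US gal × 3.785 L/gal = 480,695 L.
(a) [OCl⁻]/[HOCl] = 10^(pH − pKa) = 10^(7.17 − 7.49) = 0.4786; fraction as HOCl = 1/(1 + 0.4786) = 0.6763.
(a) Free chlorine required for 2.75 ppm HOCl: 2.75 / 0.6763 = 4.066 ppm.
(a) FC to add: 4.066 − 0.2 = 3.866 mg/L as Cl₂.
(a) Cl₂ equivalent: 3.866 mg/L × 480,695 L = 1858 g.
(a) Product at 88.5% available Cl: 1858 / 0.885 = 2100 g.

(b) [OCl⁻]/[HOCl] = 10^(pH − pKa) = 10^(6.86 − 7.46) = 10^-0.60 = 0.2512.
(b) Fraction as HOCl = 1 / (1 + 0.2512) = 0.7992.
(b) OCl⁻ = (1 − 0.7992) × 3.15 ppm = 0.6324 ppm.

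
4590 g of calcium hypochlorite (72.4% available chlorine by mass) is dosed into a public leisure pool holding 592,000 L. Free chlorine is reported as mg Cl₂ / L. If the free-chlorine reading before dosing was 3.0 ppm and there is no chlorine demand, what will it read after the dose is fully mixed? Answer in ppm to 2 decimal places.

8.61 ppm

Available chlorine delivered: 4590 g × 0.724 = 3323 g as Cl₂.
Concentration rise: 3323 g / 592,000 L = 5.613 mg/L = 5.61 ppm.
Final FC: 3.0 + 5.61 = 8.61 ppm.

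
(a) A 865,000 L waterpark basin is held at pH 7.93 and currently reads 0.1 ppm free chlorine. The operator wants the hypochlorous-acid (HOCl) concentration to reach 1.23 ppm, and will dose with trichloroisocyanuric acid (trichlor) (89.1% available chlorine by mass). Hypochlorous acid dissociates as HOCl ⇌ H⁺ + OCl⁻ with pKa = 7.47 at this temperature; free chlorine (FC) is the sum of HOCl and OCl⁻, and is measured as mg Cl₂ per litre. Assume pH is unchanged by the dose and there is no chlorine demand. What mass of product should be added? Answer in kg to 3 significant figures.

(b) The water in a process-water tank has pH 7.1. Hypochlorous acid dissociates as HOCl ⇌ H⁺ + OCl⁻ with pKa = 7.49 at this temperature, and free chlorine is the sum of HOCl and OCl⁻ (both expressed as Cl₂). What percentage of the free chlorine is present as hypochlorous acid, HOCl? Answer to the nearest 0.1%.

(a) 4.54 kg; (b) 71.1%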